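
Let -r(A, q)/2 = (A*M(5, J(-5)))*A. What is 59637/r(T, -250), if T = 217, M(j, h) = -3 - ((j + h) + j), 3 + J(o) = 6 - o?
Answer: 19879/659246 ≈ 0.030154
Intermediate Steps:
J(o) = 3 - o (J(o) = -3 + (6 - o) = 3 - o)
M(j, h) = -3 - h - 2*j (M(j, h) = -3 - ((h + j) + j) = -3 - (h + 2*j) = -3 + (-h - 2*j) = -3 - h - 2*j)
r(A, q) = 42*A**2 (r(A, q) = -2*A*(-3 - (3 - 1*(-5)) - 2*5)*A = -2*A*(-3 - (3 + 5) - 10)*A = -2*A*(-3 - 1*8 - 10)*A = -2*A*(-3 - 8 - 10)*A = -2*A*(-21)*A = -2*(-21*A)*A = -(-42)*A**2 = 42*A**2)
59637/r(T, -250) = 59637/((42*217**2)) = 59637/((42*47089)) = 59637/1977738 = 59637*(1/1977738) = 19879/659246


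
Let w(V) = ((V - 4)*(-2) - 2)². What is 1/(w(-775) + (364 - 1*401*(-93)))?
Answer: 1/2458793 ≈ 4.0670e-7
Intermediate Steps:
w(V) = (6 - 2*V)² (w(V) = ((-4 + V)*(-2) - 2)² = ((8 - 2*V) - 2)² = (6 - 2*V)²)
1/(w(-775) + (364 - 1*401*(-93))) = 1/(4*(-3 - 775)² + (364 - 1*401*(-93))) = 1/(4*(-778)² + (364 - 401*(-93))) = 1/(4*605284 + (364 + 37293)) = 1/(2421136 + 37657) = 1/2458793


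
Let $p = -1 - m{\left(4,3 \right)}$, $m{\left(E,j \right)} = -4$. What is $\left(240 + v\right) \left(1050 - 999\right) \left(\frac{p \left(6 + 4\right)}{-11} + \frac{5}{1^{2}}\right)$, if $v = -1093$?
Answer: $- \frac{1087575}{11} \approx -98871.0$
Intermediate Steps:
$p = 3$ ($p = -1 - -4 = -1 + 4 = 3$)
$\left(240 + v\right) \left(1050 - 999\right) \left(\frac{p \left(6 + 4\right)}{-11} + \frac{5}{1^{2}}\right) = \left(240 - 1093\right) \left(1050 - 999\right) \left(\frac{3 \left(6 + 4\right)}{-11} + \frac{5}{1^{2}}\right) = \left(-853\right) 51 \left(3 \cdot 10 \left(- \frac{1}{11}\right) + \frac{5}{1}\right) = - 43503 \left(30 \left(- \frac{1}{11}\right) + 5 \cdot 1\right) = - 43503 \left(- \frac{30}{11} + 5\right) = \left(-43503\right) \frac{25}{11} = - \frac{1087575}{11}$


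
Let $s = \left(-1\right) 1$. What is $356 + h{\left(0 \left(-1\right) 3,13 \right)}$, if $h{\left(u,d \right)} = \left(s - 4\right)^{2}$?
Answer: $381$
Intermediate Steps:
$s = -1$
$h{\left(u,d \right)} = 25$ ($h{\left(u,d \right)} = \left(-1 - 4\right)^{2} = \left(-5\right)^{2} = 25$)
$356 + h{\left(0 \left(-1\right) 3,13 \right)} = 356 + 25 = 381$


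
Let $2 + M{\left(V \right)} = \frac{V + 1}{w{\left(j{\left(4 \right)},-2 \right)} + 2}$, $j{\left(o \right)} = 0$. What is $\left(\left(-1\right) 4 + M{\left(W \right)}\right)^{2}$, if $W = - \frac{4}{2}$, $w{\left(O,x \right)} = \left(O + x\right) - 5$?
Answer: $\frac{841}{25} \approx 33.64$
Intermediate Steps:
$w{\left(O,x \right)} = -5 + O + x$
$W = -2$ ($W = \left(-4\right) \frac{1}{2} = -2$)
$M{\left(V \right)} = - \frac{11}{5} - \frac{V}{5}$ ($M{\left(V \right)} = -2 + \frac{V + 1}{\left(-5 + 0 - 2\right) + 2} = -2 + \frac{1 + V}{-7 + 2} = -2 + \frac{1 + V}{-5} = -2 + \left(1 + V\right) \left(- \frac{1}{5}\right) = -2 - \left(\frac{1}{5} + \frac{V}{5}\right) = - \frac{11}{5} - \frac{V}{5}$)
$\left(\left(-1\right) 4 + M{\left(W \right)}\right)^{2} = \left(\left(-1\right) 4 - \frac{9}{5}\right)^{2} = \left(-4 + \left(- \frac{11}{5} + \frac{2}{5}\right)\right)^{2} = \left(-4 - \frac{9}{5}\right)^{2} = \left(- \frac{29}{5}\right)^{2} = \frac{841}{25}$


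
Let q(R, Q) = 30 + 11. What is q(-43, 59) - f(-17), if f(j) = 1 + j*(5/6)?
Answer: 325/6 ≈ 54.167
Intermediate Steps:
f(j) = 1 + 5*j/6 (f(j) = 1 + j*(5*(1/6)) = 1 + j*(5/6) = 1 + 5*j/6)
q(R, Q) = 41
q(-43, 59) - f(-17) = 41 - (1 + (5/6)*(-17)) = 41 - (1 - 85/6) = 41 - 1*(-79/6) = 41 + 79/6 = 325/6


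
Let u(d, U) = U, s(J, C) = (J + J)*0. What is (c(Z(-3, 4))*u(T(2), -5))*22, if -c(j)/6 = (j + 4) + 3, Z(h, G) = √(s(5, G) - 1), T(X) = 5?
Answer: 4620 + 660*I ≈ 4620.0 + 660.0*I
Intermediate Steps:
s(J, C) = 0 (s(J, C) = (2*J)*0 = 0)
Z(h, G) = I (Z(h, G) = √(0 - 1) = √(-1) = I)
c(j) = -42 - 6*j (c(j) = -6*((j + 4) + 3) = -6*((4 + j) + 3) = -6*(7 + j) = -42 - 6*j)
(c(Z(-3, 4))*u(T(2), -5))*22 = ((-42 - 6*I)*(-5))*22 = (210 + 30*I)*22 = 4620 + 660*I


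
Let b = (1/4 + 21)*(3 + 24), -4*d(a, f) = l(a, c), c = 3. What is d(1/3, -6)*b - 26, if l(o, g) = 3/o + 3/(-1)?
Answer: -7093/8 ≈ -886.63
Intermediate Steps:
l(o, g) = -3 + 3/o (l(o, g) = 3/o + 3*(-1) = 3/o - 3 = -3 + 3/o)
d(a, f) = 3/4 - 3/(4*a) (d(a, f) = -(-3 + 3/a)/4 = 3/4 - 3/(4*a))
b = 2295/4 (b = (1/4 + 21)*27 = (85/4)*27 = 2295/4 ≈ 573.75)
d(1/3, -6)*b - 26 = (3*(-1 + 1/3)/(4*(1/3)))*(2295/4) - 26 = ((3/4)*3*(-2/3))*(2295/4) - 26 = -3/2*2295/4 - 26 = -6885/8 - 26 = -7093/8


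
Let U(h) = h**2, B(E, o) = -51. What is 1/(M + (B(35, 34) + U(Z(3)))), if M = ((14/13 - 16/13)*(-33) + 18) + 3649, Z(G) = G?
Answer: 13/47191 ≈ 0.00027548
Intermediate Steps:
M = 47737/13 (M = ((14*(1/13) - 16*1/13)*(-33) + 18) + 3649 = ((14/13 - 16/13)*(-33) + 18) + 3649 = (-2/13*(-33) + 18) + 3649 = (66/13 + 18) + 3649 = 300/13 + 3649 = 47737/13 ≈ 3672.1)
1/(M + (B(35, 34) + U(Z(3)))) = 1/(47737/13 + (-51 + 3**2)) = 1/(47737/13 + (-51 + 9)) = 1/(47737/13 - 42) = 1/(47191/13) = 13/47191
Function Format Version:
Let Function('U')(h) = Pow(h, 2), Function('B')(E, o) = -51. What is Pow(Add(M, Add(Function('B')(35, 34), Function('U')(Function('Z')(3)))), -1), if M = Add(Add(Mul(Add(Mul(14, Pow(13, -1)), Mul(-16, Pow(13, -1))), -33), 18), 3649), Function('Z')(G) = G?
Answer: Rational(13, 47191) ≈ 0.00027548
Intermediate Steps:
M = Rational(47737, 13) (M = Add(Add(Mul(Add(Mul(14, Rational(1, 13)), Mul(-16, Rational(1, 13))), -33), 18), 3649) = Add(Add(Mul(Add(Rational(14, 13), Rational(-16, 13)), -33), 18), 3649) = Add(Add(Mul(Rational(-2, 13), -33), 18), 3649) = Add(Add(Rational(66, 13), 18), 3649) = Add(Rational(300, 13), 3649) = Rational(47737, 13) ≈ 3672.1)
Pow(Add(M, Add(Function('B')(35, 34), Function('U')(Function('Z')(3)))), -1) = Pow(Add(Rational(47737, 13), Add(-51, Pow(3, 2))), -1) = Pow(Add(Rational(47737, 13), Add(-51, 9)), -1) = Pow(Add(Rational(47737, 13), -42), -1) = Pow(Rational(47191, 13), -1) = Rational(13, 47191)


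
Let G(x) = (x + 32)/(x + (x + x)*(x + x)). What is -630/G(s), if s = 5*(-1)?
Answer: -6650/3 ≈ -2216.7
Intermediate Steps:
s = -5
G(x) = (32 + x)/(x + 4*x**2) (G(x) = (32 + x)/(x + (2*x)*(2*x)) = (32 + x)/(x + 4*x**2))
-630/G(s) = -630*(-5*(1 + 4*(-5))/(32 - 5)) = -630/((-1/5*27/(1 - 20))) = -630/((-1/5*27/(-19))) = -630/((-1/5*(-1/19)*27)) = -630/27/95 = -630*95/27 = -6650/3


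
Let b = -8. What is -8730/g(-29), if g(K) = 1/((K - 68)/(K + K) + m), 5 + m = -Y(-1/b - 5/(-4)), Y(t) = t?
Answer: 4762215/116 ≈ 41054.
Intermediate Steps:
m = -51/8 (m = -5 - (-1/(-8) - 5/(-4)) = -5 - (-1*(-⅛) - 5*(-¼)) = -5 - (⅛ + 5/4) = -5 - 1*11/8 = -5 - 11/8 = -51/8 ≈ -6.3750)
g(K) = 1/(-51/8 + (-68 + K)/(2*K)) (g(K) = 1/((K - 68)/(K + K) - 51/8) = 1/((-68 + K)/((2*K)) - 51/8) = 1/((-68 + K)*(1/(2*K)) - 51/8) = 1/((-68 + K)/(2*K) - 51/8) = 1/(-51/8 + (-68 + K)/(2*K)))
-8730/g(-29) = -8730/((-8*(-29)/(272 + 47*(-29)))) = -8730/((-8*(-29)/(272 - 1363))) = -8730/((-8*(-29)/(-1091))) = -8730/((-8*(-29)*(-1/1091))) = -8730/(-232/1091) = -8730*(-1091/232) = 4762215/116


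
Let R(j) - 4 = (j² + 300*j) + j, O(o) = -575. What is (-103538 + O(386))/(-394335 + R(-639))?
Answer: 104113/178349 ≈ 0.58376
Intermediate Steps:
R(j) = 4 + j² + 301*j (R(j) = 4 + ((j² + 300*j) + j) = 4 + (j² + 301*j) = 4 + j² + 301*j)
(-103538 + O(386))/(-394335 + R(-639)) = (-103538 - 575)/(-394335 + (4 + (-639)² + 301*(-639))) = -104113/(-394335 + (4 + 408321 - 192339)) = -104113/(-394335 + 215986) = -104113/(-178349) = -104113*(-1/178349) = 104113/178349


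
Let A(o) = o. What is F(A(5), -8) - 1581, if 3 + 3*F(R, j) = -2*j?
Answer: -4730/3 ≈ -1576.7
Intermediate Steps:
F(R, j) = -1 - 2*j/3 (F(R, j) = -1 + (-2*j)/3 = -1 - 2*j/3)
F(A(5), -8) - 1581 = (-1 - 2/3*(-8)) - 1581 = (-1 + 16/3) - 1581 = 13/3 - 1581 = -4730/3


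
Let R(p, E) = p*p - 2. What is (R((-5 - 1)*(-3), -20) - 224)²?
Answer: 9604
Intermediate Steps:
R(p, E) = -2 + p² (R(p, E) = p² - 2 = -2 + p²)
(R((-5 - 1)*(-3), -20) - 224)² = ((-2 + ((-5 - 1)*(-3))²) - 224)² = ((-2 + (-6*(-3))²) - 224)² = ((-2 + 18²) - 224)² = ((-2 + 324) - 224)² = (322 - 224)² = 98² = 9604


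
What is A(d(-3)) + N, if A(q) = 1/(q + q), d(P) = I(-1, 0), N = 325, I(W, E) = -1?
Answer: 649/2 ≈ 324.50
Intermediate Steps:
d(P) = -1
A(q) = 1/(2*q)
A(d(-3)) + N = (1/2)/(-1) + 325 = (1/2)*(-1) + 325 = -1/2 + 325 = 649/2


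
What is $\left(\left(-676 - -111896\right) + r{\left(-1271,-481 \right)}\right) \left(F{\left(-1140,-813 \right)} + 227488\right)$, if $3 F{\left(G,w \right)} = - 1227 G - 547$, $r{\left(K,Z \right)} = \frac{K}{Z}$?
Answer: $\frac{37104439149809}{481} \approx 7.714 \cdot 10^{10}$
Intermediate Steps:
$F{\left(G,w \right)} = - \frac{547}{3} - 409 G$ ($F{\left(G,w \right)} = \frac{- 1227 G - 547}{3} = \frac{-547 - 1227 G}{3} = - \frac{547}{3} - 409 G$)
$\left(\left(-676 - -111896\right) + r{\left(-1271,-481 \right)}\right) \left(F{\left(-1140,-813 \right)} + 227488\right) = \left(\left(-676 - -111896\right) - \frac{1271}{-481}\right) \left(\left(- \frac{547}{3} - -466260\right) + 227488\right) = \left(\left(-676 + 111896\right) - - \frac{1271}{481}\right) \left(\left(- \frac{547}{3} + 466260\right) + 227488\right) = \left(111220 + \frac{1271}{481}\right) \left(\frac{1398233}{3} + 227488\right) = \frac{53498091}{481} \cdot \frac{2080697}{3} = \frac{37104439149809}{481}$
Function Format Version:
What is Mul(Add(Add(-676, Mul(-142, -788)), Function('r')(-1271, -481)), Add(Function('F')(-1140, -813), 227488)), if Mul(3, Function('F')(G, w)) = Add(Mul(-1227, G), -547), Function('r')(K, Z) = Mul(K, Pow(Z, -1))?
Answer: Rational(37104439149809, 481) ≈ 7.7140e+10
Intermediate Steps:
Function('F')(G, w) = Add(Rational(-547, 3), Mul(-409, G)) (Function('F')(G, w) = Mul(Rational(1, 3), Add(Mul(-1227, G), -547)) = Mul(Rational(1, 3), Add(-547, Mul(-1227, G))) = Add(Rational(-547, 3), Mul(-409, G)))
Mul(Add(Add(-676, Mul(-142, -788)), Function('r')(-1271, -481)), Add(Function('F')(-1140, -813), 227488)) = Mul(Add(Add(-676, Mul(-142, -788)), Mul(-1271, Pow(-481, -1))), Add(Add(Rational(-547, 3), Mul(-409, -1140)), 227488)) = Mul(Add(Add(-676, 111896), Mul(-1271, Rational(-1, 481))), Add(Add(Rational(-547, 3), 466260), 227488)) = Mul(Add(111220, Rational(1271, 481)), Add(Rational(1398233, 3), 227488)) = Mul(Rational(53498091, 481), Rational(2080697, 3)) = Rational(37104439149809, 481)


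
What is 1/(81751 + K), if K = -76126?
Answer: 1/5625 ≈ 0.00017778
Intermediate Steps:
1/(81751 + K) = 1/(81751 - 76126) = 1/5625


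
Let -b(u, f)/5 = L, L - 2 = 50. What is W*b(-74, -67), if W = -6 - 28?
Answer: 8840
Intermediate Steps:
W = -34
L = 52 (L = 2 + 50 = 52)
b(u, f) = -260 (b(u, f) = -5*52 = -260)
W*b(-74, -67) = -34*(-260) = 8840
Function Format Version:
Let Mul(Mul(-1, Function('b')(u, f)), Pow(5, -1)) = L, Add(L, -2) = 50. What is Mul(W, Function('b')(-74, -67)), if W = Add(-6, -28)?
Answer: 8840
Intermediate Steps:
W = -34
L = 52 (L = Add(2, 50) = 52)
Function('b')(u, f) = -260 (Function('b')(u, f) = Mul(-5, 52) = -260)
Mul(W, Function('b')(-74, -67)) = Mul(-34, -260) = 8840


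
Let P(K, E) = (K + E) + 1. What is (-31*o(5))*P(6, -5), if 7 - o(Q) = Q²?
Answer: 1116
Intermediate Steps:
P(K, E) = 1 + E + K (P(K, E) = (E + K) + 1 = 1 + E + K)
o(Q) = 7 - Q²
(-31*o(5))*P(6, -5) = (-31*(7 - 1*5²))*(1 - 5 + 6) = -31*(7 - 1*25)*2 = -31*(7 - 25)*2 = -31*(-18)*2 = 558*2 = 1116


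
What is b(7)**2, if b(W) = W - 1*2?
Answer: 25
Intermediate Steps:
b(W) = -2 + W (b(W) = W - 2 = -2 + W)
b(7)**2 = (-2 + 7)**2 = 5**2 = 25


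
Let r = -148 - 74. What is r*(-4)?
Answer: 888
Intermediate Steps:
r = -222
r*(-4) = -222*(-4) = 888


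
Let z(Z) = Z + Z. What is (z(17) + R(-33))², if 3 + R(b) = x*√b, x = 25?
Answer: -19664 + 1550*I*√33 ≈ -19664.0 + 8904.1*I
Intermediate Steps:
R(b) = -3 + 25*√b
z(Z) = 2*Z
(z(17) + R(-33))² = (2*17 + (-3 + 25*√(-33)))² = (34 + (-3 + 25*(I*√33)))² = (34 + (-3 + 25*I*√33))² = (31 + 25*I*√33)²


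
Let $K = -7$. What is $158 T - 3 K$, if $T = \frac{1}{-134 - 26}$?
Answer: $\frac{1601}{80} \approx 20.013$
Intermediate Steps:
$T = - \frac{1}{160}$ ($T = \frac{1}{-160} = - \frac{1}{160} \approx -0.00625$)
$158 T - 3 K = 158 \left(- \frac{1}{160}\right) - -21 = - \frac{79}{80} + 21 = \frac{1601}{80}$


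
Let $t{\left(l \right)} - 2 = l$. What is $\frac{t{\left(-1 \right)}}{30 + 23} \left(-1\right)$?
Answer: $- \frac{1}{53} \approx -0.018868$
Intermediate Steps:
$t{\left(l \right)} = 2 + l$
$\frac{t{\left(-1 \right)}}{30 + 23} \left(-1\right) = \frac{2 - 1}{30 + 23} \left(-1\right) = 1 \cdot \frac{1}{53} \left(-1\right) = \frac{1}{53} \left(-1\right) = - \frac{1}{53}$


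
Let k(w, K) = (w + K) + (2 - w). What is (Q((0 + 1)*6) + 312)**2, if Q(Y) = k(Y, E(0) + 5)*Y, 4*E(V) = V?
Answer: 125316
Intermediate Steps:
E(V) = V/4
k(w, K) = 2 + K (k(w, K) = (K + w) + (2 - w) = 2 + K)
Q(Y) = 7*Y (Q(Y) = (2 + ((1/4)*0 + 5))*Y = (2 + (0 + 5))*Y = (2 + 5)*Y = 7*Y)
(Q((0 + 1)*6) + 312)**2 = (7*((0 + 1)*6) + 312)**2 = (7*(1*6) + 312)**2 = (7*6 + 312)**2 = (42 + 312)**2 = 354**2 = 125316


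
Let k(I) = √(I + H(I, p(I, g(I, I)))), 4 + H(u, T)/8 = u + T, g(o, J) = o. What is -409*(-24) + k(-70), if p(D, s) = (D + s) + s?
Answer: 9816 + I*√2342 ≈ 9816.0 + 48.394*I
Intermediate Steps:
p(D, s) = D + 2*s
H(u, T) = -32 + 8*T + 8*u (H(u, T) = -32 + 8*(u + T) = -32 + 8*(T + u) = -32 + (8*T + 8*u) = -32 + 8*T + 8*u)
k(I) = √(-32 + 33*I) (k(I) = √(I + (-32 + 8*(I + 2*I) + 8*I)) = √(I + (-32 + 8*(3*I) + 8*I)) = √(I + (-32 + 24*I + 8*I)) = √(I + (-32 + 32*I)) = √(-32 + 33*I))
-409*(-24) + k(-70) = -409*(-24) + √(-32 + 33*(-70)) = 9816 + √(-32 - 2310) = 9816 + √(-2342) = 9816 + I*√2342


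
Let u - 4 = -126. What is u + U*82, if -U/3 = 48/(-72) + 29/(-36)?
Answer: 1441/6 ≈ 240.17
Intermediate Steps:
u = -122 (u = 4 - 126 = -122)
U = 53/12 (U = -3*(48/(-72) + 29/(-36)) = -3*(48*(-1/72) + 29*(-1/36)) = -3*(-⅔ - 29/36) = -3*(-53/36) = 53/12 ≈ 4.4167)
u + U*82 = -122 + (53/12)*82 = -122 + 2173/6 = 1441/6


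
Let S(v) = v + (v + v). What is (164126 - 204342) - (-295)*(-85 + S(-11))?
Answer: -75026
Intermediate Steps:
S(v) = 3*v (S(v) = v + 2*v = 3*v)
(164126 - 204342) - (-295)*(-85 + S(-11)) = (164126 - 204342) - (-295)*(-85 + 3*(-11)) = -40216 - (-295)*(-85 - 33) = -40216 - (-295)*(-118) = -40216 - 1*34810 = -40216 - 34810 = -75026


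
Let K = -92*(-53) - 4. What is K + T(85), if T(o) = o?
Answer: 4957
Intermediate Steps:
K = 4872 (K = 4876 - 4 = 4872)
K + T(85) = 4872 + 85 = 4957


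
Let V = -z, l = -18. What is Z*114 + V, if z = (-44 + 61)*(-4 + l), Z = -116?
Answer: -12850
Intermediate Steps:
z = -374 (z = (-44 + 61)*(-4 - 18) = 17*(-22) = -374)
V = 374 (V = -1*(-374) = 374)
Z*114 + V = -116*114 + 374 = -13224 + 374 = -12850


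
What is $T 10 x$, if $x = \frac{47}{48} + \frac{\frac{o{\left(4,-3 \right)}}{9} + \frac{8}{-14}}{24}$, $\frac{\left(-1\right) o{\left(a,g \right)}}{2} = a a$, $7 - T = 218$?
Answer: $- \frac{2575255}{1512} \approx -1703.2$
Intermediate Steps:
$T = -211$ ($T = 7 - 218 = -211$)
$o{\left(a,g \right)} = - 2 a^{2}$ ($o{\left(a,g \right)} = - 2 a a = - 2 a^{2}$)
$x = \frac{2441}{3024}$ ($x = \frac{47}{48} + \frac{\frac{\left(-2\right) 4^{2}}{9} + \frac{8}{-14}}{24} = 47 \cdot \frac{1}{48} + \left(\left(-2\right) 16 \cdot \frac{1}{9} + 8 \left(- \frac{1}{14}\right)\right) \frac{1}{24} = \frac{47}{48} + \left(\left(-32\right) \frac{1}{9} - \frac{4}{7}\right) \frac{1}{24} = \frac{47}{48} + \left(- \frac{32}{9} - \frac{4}{7}\right) \frac{1}{24} = \frac{47}{48} - \frac{65}{378} = \frac{2441}{3024} \approx 0.80721$)
$T 10 x = \left(-211\right) 10 \cdot \frac{2441}{3024} = \left(-2110\right) \frac{2441}{3024} = - \frac{2575255}{1512}$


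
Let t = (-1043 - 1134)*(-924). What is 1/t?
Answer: 1/2011548 ≈ 4.9713e-7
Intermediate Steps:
t = 2011548 (t = -2177*(-924) = 2011548)
1/t = 1/2011548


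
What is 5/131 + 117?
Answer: 15332/131 ≈ 117.04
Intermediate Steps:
5/131 + 117 = 15332/131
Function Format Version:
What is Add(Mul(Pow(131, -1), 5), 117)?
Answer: Rational(15332, 131) ≈ 117.04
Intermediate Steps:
Add(Mul(Pow(131, -1), 5), 117) = Add(Mul(Rational(1, 131), 5), 117) = Add(Rational(5, 131), 117) = Rational(15332, 131)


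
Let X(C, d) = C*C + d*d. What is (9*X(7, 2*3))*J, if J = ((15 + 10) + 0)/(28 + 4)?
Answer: 19125/32 ≈ 597.66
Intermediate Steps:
X(C, d) = C² + d²
J = 25/32 (J = (25 + 0)/32 = 25*(1/32) = 25/32 ≈ 0.78125)
(9*X(7, 2*3))*J = (9*(7² + (2*3)²))*(25/32) = (9*(49 + 6²))*(25/32) = (9*(49 + 36))*(25/32) = (9*85)*(25/32) = 765*(25/32) = 19125/32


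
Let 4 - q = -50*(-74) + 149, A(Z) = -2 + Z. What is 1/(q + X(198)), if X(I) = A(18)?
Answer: -1/3829 ≈ -0.00026116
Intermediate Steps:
X(I) = 16 (X(I) = -2 + 18 = 16)
q = -3845 (q = 4 - (-50*(-74) + 149) = 4 - (3700 + 149) = 4 - 1*3849 = 4 - 3849 = -3845)
1/(q + X(198)) = 1/(-3845 + 16) = 1/(-3829) = -1/3829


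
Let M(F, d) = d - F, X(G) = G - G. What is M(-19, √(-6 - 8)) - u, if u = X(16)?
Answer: 19 + I*√14 ≈ 19.0 + 3.7417*I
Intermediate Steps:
X(G) = 0
u = 0
M(-19, √(-6 - 8)) - u = (√(-6 - 8) - 1*(-19)) - 1*0 = (√(-14) + 19) + 0 = (I*√14 + 19) + 0 = (19 + I*√14) + 0 = 19 + I*√14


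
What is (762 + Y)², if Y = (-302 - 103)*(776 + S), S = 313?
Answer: 193849120089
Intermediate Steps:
Y = -441045 (Y = (-302 - 103)*(776 + 313) = -405*1089 = -441045)
(762 + Y)² = (762 - 441045)² = (-440283)² = 193849120089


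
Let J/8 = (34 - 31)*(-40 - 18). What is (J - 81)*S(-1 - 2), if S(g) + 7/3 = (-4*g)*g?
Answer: 56465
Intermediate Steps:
S(g) = -7/3 - 4*g**2 (S(g) = -7/3 + (-4*g)*g = -7/3 - 4*g**2)
J = -1392 (J = 8*((34 - 31)*(-40 - 18)) = 8*(3*(-58)) = 8*(-174) = -1392)
(J - 81)*S(-1 - 2) = (-1392 - 81)*(-7/3 - 4*(-1 - 2)**2) = -1473*(-7/3 - 4*(-3)**2) = -1473*(-7/3 - 4*9) = -1473*(-7/3 - 36) = -1473*(-115/3) = 56465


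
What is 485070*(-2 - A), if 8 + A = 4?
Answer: 970140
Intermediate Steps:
A = -4 (A = -8 + 4 = -4)
485070*(-2 - A) = 485070*(-2 - 1*(-4)) = 485070*(-2 + 4) = 485070*2 = 970140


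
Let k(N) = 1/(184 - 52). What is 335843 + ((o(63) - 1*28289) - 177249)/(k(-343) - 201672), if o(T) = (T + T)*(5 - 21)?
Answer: 8940404154757/26620703 ≈ 3.3584e+5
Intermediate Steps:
o(T) = -32*T (o(T) = (2*T)*(-16) = -32*T)
k(N) = 1/132
335843 + ((o(63) - 1*28289) - 177249)/(k(-343) - 201672) = 335843 + ((-32*63 - 1*28289) - 177249)/(1/132 - 201672) = 335843 + ((-2016 - 28289) - 177249)/(-26620703/132) = 335843 + (-30305 - 177249)*(-132/26620703) = 335843 - 207554*(-132/26620703) = 335843 + 27397128/26620703 = 8940404154757/26620703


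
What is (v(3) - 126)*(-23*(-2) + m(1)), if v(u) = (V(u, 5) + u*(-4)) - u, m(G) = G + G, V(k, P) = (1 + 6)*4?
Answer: -5424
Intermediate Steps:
V(k, P) = 28 (V(k, P) = 7*4 = 28)
m(G) = 2*G
v(u) = 28 - 5*u (v(u) = (28 + u*(-4)) - u = (28 - 4*u) - u = 28 - 5*u)
(v(3) - 126)*(-23*(-2) + m(1)) = ((28 - 5*3) - 126)*(-23*(-2) + 2*1) = ((28 - 15) - 126)*(46 + 2) = (13 - 126)*48 = -113*48 = -5424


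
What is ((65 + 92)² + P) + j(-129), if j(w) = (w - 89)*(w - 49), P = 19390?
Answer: 82843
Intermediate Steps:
j(w) = (-89 + w)*(-49 + w)
((65 + 92)² + P) + j(-129) = ((65 + 92)² + 19390) + (4361 + (-129)² - 138*(-129)) = (157² + 19390) + (4361 + 16641 + 17802) = (24649 + 19390) + 38804 = 44039 + 38804 = 82843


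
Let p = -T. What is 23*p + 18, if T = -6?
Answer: 156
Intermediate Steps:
p = 6 (p = -1*(-6) = 6)
23*p + 18 = 23*6 + 18 = 138 + 18 = 156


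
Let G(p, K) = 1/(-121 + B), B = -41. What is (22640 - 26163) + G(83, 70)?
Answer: -570727/162 ≈ -3523.0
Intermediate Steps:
G(p, K) = -1/162 (G(p, K) = 1/(-121 - 41) = 1/(-162) = -1/162)
(22640 - 26163) + G(83, 70) = (22640 - 26163) - 1/162 = -3523 - 1/162 = -570727/162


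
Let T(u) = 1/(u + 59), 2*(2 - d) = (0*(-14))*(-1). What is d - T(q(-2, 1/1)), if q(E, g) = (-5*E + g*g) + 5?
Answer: 149/75 ≈ 1.9867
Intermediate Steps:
q(E, g) = 5 + g² - 5*E (q(E, g) = (-5*E + g²) + 5 = (g² - 5*E) + 5 = 5 + g² - 5*E)
d = 2 (d = 2 - 0*(-14)*(-1)/2 = 2 - 0*(-1) = 2 - ½*0 = 2 + 0 = 2)
T(u) = 1/(59 + u)
d - T(q(-2, 1/1)) = 2 - 1/(59 + (5 + (1/1)² - 5*(-2))) = 2 - 1/(59 + (5 + 1² + 10)) = 2 - 1/(59 + (5 + 1 + 10)) = 2 - 1/(59 + 16) = 2 - 1/75 = 149/75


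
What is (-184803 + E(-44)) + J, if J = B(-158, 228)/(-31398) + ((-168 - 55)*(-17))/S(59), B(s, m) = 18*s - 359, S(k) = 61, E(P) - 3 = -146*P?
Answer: -341520403327/1915278 ≈ -1.7831e+5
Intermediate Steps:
E(P) = 3 - 146*P
B(s, m) = -359 + 18*s
J = 119225201/1915278 (J = (-359 + 18*(-158))/(-31398) + ((-168 - 55)*(-17))/61 = (-359 - 2844)*(-1/31398) - 223*(-17)*(1/61) = -3203*(-1/31398) + 3791*(1/61) = 3203/31398 + 3791/61 = 119225201/1915278 ≈ 62.250)
(-184803 + E(-44)) + J = (-184803 + (3 - 146*(-44))) + 119225201/1915278 = (-184803 + (3 + 6424)) + 119225201/1915278 = (-184803 + 6427) + 119225201/1915278 = -178376 + 119225201/1915278 = -341520403327/1915278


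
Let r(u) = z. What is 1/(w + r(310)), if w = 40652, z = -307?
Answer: 1/40345 ≈ 2.4786e-5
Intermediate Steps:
r(u) = -307
1/(w + r(310)) = 1/(40652 - 307) = 1/40345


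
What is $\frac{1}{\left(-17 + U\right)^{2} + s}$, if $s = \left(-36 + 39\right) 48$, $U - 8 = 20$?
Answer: $\frac{1}{265} \approx 0.0037736$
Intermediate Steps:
$U = 28$ ($U = 8 + 20 = 28$)
$s = 144$ ($s = 3 \cdot 48 = 144$)
$\frac{1}{\left(-17 + U\right)^{2} + s} = \frac{1}{\left(-17 + 28\right)^{2} + 144} = \frac{1}{11^{2} + 144} = \frac{1}{121 + 144} = \frac{1}{265}$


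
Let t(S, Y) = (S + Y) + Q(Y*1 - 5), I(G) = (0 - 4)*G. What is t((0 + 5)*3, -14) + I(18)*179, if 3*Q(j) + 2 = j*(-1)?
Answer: -38644/3 ≈ -12881.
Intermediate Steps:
I(G) = -4*G
Q(j) = -⅔ - j/3 (Q(j) = -⅔ + (j*(-1))/3 = -⅔ + (-j)/3 = -⅔ - j/3)
t(S, Y) = 1 + S + 2*Y/3 (t(S, Y) = (S + Y) + (-⅔ - (Y*1 - 5)/3) = (S + Y) + (-⅔ - (Y - 5)/3) = (S + Y) + (-⅔ - (-5 + Y)/3) = (S + Y) + (-⅔ + (5/3 - Y/3)) = (S + Y) + (1 - Y/3) = 1 + S + 2*Y/3)
t((0 + 5)*3, -14) + I(18)*179 = (1 + (0 + 5)*3 + (⅔)*(-14)) - 4*18*179 = (1 + 5*3 - 28/3) - 72*179 = (1 + 15 - 28/3) - 12888 = 20/3 - 12888 = -38644/3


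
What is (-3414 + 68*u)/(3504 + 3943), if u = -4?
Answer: -3686/7447 ≈ -0.49496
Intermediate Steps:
(-3414 + 68*u)/(3504 + 3943) = (-3414 + 68*(-4))/(3504 + 3943) = (-3414 - 272)/7447 = -3686*1/7447 = -3686/7447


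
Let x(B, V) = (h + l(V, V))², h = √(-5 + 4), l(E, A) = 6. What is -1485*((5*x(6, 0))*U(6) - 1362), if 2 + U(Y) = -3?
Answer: 3321945 + 445500*I ≈ 3.3219e+6 + 4.455e+5*I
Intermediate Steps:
U(Y) = -5 (U(Y) = -2 - 3 = -5)
h = I (h = √(-1) = I ≈ 1.0*I)
x(B, V) = (6 + I)² (x(B, V) = (I + 6)² = (6 + I)²)
-1485*((5*x(6, 0))*U(6) - 1362) = -1485*((5*(6 + I)²)*(-5) - 1362) = -1485*(-25*(6 + I)² - 1362) = -1485*(-1362 - 25*(6 + I)²) = 2022570 + 37125*(6 + I)²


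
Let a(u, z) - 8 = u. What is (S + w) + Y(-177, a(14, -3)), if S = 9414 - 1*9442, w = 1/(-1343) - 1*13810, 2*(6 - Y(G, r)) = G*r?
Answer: -15961556/1343 ≈ -11885.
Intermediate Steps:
a(u, z) = 8 + u
Y(G, r) = 6 - G*r/2
w = -18546831/1343 (w = -1/1343 - 13810 = -18546831/1343 ≈ -13810.)
S = -28 (S = 9414 - 9442 = -28)
(S + w) + Y(-177, a(14, -3)) = (-28 - 18546831/1343) + (6 - ½*(-177)*(8 + 14)) = -18584435/1343 + (6 - ½*(-177)*22) = -18584435/1343 + (6 + 1947) = -18584435/1343 + 1953 = -15961556/1343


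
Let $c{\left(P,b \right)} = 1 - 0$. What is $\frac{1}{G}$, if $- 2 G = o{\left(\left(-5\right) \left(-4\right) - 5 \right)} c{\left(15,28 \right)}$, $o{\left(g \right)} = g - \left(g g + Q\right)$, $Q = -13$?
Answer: $\frac{2}{197} \approx 0.010152$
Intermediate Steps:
$c{\left(P,b \right)} = 1$ ($c{\left(P,b \right)} = 1 + 0 = 1$)
$o{\left(g \right)} = 13 + g - g^{2}$ ($o{\left(g \right)} = g - \left(g g - 13\right) = g - \left(g^{2} - 13\right) = g - \left(-13 + g^{2}\right) = 13 + g - g^{2}$)
$G = \frac{197}{2}$ ($G = - \frac{\left(13 - -15 - \left(\left(-5\right) \left(-4\right) - 5\right)^{2}\right) 1}{2} = - \frac{\left(13 + \left(20 - 5\right) - \left(20 - 5\right)^{2}\right) 1}{2} = - \frac{\left(13 + 15 - 15^{2}\right) 1}{2} = - \frac{\left(13 + 15 - 225\right) 1}{2} = - \frac{\left(-197\right) 1}{2} = \left(- \frac{1}{2}\right) \left(-197\right) = \frac{197}{2} \approx 98.5$)
$\frac{1}{G} = \frac{1}{\frac{197}{2}} = \frac{2}{197}$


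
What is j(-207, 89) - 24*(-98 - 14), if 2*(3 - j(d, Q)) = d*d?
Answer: -37467/2 ≈ -18734.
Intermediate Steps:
j(d, Q) = 3 - d**2/2 (j(d, Q) = 3 - d*d/2 = 3 - d**2/2)
j(-207, 89) - 24*(-98 - 14) = (3 - 1/2*(-207)**2) - 24*(-98 - 14) = (3 - 1/2*42849) - 24*(-112) = (3 - 42849/2) - 1*(-2688) = -42843/2 + 2688 = -37467/2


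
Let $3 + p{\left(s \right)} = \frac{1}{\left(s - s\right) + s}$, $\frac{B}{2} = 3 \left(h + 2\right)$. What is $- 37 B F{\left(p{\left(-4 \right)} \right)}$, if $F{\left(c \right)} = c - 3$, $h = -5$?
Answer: $- \frac{8325}{2} \approx -4162.5$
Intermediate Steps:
$B = -18$ ($B = 2 \cdot 3 \left(-5 + 2\right) = 2 \cdot 3 \left(-3\right) = 2 \left(-9\right) = -18$)
$p{\left(s \right)} = -3 + \frac{1}{s}$ ($p{\left(s \right)} = -3 + \frac{1}{\left(s - s\right) + s} = -3 + \frac{1}{0 + s} = -3 + \frac{1}{s}$)
$F{\left(c \right)} = -3 + c$
$- 37 B F{\left(p{\left(-4 \right)} \right)} = \left(-37\right) \left(-18\right) \left(-3 - \left(3 - \frac{1}{-4}\right)\right) = 666 \left(-3 - \frac{13}{4}\right) = 666 \left(- \frac{25}{4}\right) = - \frac{8325}{2}$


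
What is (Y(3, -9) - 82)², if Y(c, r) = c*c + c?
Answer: 4900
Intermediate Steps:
Y(c, r) = c + c² (Y(c, r) = c² + c = c + c²)
(Y(3, -9) - 82)² = (3*(1 + 3) - 82)² = (3*4 - 82)² = (12 - 82)² = (-70)² = 4900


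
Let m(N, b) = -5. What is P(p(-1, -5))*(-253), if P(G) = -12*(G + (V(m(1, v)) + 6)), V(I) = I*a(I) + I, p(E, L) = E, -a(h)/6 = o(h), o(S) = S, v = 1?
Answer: -455400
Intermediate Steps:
a(h) = -6*h
V(I) = I - 6*I² (V(I) = I*(-6*I) + I = -6*I² + I = I - 6*I²)
P(G) = 1788 - 12*G (P(G) = -12*(G + (-5*(1 - 6*(-5)) + 6)) = -12*(G + (-5*(1 + 30) + 6)) = -12*(G + (-5*31 + 6)) = -12*(G + (-155 + 6)) = -12*(G - 149) = -12*(-149 + G) = 1788 - 12*G)
P(p(-1, -5))*(-253) = (1788 - 12*(-1))*(-253) = (1788 + 12)*(-253) = 1800*(-253) = -455400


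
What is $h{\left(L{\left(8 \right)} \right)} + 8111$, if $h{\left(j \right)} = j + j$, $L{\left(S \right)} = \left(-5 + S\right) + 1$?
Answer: $8119$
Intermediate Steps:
$L{\left(S \right)} = -4 + S$
$h{\left(j \right)} = 2 j$
$h{\left(L{\left(8 \right)} \right)} + 8111 = 2 \left(-4 + 8\right) + 8111 = 2 \cdot 4 + 8111 = 8 + 8111 = 8119$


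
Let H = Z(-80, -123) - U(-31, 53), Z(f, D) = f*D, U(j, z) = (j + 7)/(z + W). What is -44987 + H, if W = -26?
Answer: -316315/9 ≈ -35146.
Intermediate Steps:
U(j, z) = (7 + j)/(-26 + z) (U(j, z) = (j + 7)/(z - 26) = (7 + j)/(-26 + z))
Z(f, D) = D*f
H = 88568/9 (H = -123*(-80) - (7 - 31)/(-26 + 53) = 9840 - (-24)/27 = 9840 - 1*(-8/9) = 9840 + 8/9 = 88568/9 ≈ 9840.9)
-44987 + H = -44987 + 88568/9 = -316315/9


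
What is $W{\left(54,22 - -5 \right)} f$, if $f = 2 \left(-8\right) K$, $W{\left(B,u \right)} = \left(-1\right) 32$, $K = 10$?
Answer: $5120$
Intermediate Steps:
$W{\left(B,u \right)} = -32$
$f = -160$ ($f = 2 \left(-8\right) 10 = \left(-16\right) 10 = -160$)
$W{\left(54,22 - -5 \right)} f = \left(-32\right) \left(-160\right) = 5120$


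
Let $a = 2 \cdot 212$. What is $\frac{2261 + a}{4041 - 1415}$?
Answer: $\frac{2685}{2626} \approx 1.0225$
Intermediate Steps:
$a = 424$
$\frac{2261 + a}{4041 - 1415} = \frac{2261 + 424}{4041 - 1415} = \frac{2685}{2626}$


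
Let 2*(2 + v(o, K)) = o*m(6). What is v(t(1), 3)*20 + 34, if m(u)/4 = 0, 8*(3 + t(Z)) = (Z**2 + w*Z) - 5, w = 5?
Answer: -6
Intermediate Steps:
t(Z) = -29/8 + Z**2/8 + 5*Z/8 (t(Z) = -3 + ((Z**2 + 5*Z) - 5)/8 = -3 + (-5 + Z**2 + 5*Z)/8 = -3 + (-5/8 + Z**2/8 + 5*Z/8) = -29/8 + Z**2/8 + 5*Z/8)
m(u) = 0 (m(u) = 4*0 = 0)
v(o, K) = -2 (v(o, K) = -2 + (o*0)/2 = -2 + (1/2)*0 = -2 + 0 = -2)
v(t(1), 3)*20 + 34 = -2*20 + 34 = -40 + 34 = -6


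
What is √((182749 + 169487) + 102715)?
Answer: √454951 ≈ 674.50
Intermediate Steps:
√((182749 + 169487) + 102715) = √(352236 + 102715) = √454951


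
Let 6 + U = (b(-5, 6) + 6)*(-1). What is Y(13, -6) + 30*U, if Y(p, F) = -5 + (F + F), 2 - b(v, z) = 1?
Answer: -407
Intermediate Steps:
b(v, z) = 1 (b(v, z) = 2 - 1*1 = 2 - 1 = 1)
U = -13 (U = -6 + (1 + 6)*(-1) = -6 + 7*(-1) = -6 - 7 = -13)
Y(p, F) = -5 + 2*F
Y(13, -6) + 30*U = (-5 + 2*(-6)) + 30*(-13) = (-5 - 12) - 390 = -17 - 390 = -407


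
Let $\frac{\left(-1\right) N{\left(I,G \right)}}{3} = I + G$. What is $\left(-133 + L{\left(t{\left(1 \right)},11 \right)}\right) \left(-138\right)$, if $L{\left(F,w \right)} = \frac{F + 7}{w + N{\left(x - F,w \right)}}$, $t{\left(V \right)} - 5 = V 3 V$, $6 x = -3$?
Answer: $\frac{124338}{7} \approx 17763.0$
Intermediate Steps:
$x = - \frac{1}{2}$ ($x = \frac{1}{6} \left(-3\right) = - \frac{1}{2} \approx -0.5$)
$t{\left(V \right)} = 5 + 3 V^{2}$ ($t{\left(V \right)} = 5 + V 3 V = 5 + 3 V V = 5 + 3 V^{2}$)
$N{\left(I,G \right)} = - 3 G - 3 I$ ($N{\left(I,G \right)} = - 3 \left(I + G\right) = - 3 \left(G + I\right) = - 3 G - 3 I$)
$L{\left(F,w \right)} = \frac{7 + F}{\frac{3}{2} - 2 w + 3 F}$ ($L{\left(F,w \right)} = \frac{F + 7}{w - \left(3 w + 3 \left(- \frac{1}{2} - F\right)\right)} = \frac{7 + F}{w - \left(- \frac{3}{2} - 3 F + 3 w\right)} = \frac{7 + F}{w + \left(\frac{3}{2} - 3 w + 3 F\right)} = \frac{7 + F}{\frac{3}{2} - 2 w + 3 F}$)
$\left(-133 + L{\left(t{\left(1 \right)},11 \right)}\right) \left(-138\right) = \left(-133 + \frac{2 \left(-7 - \left(5 + 3 \cdot 1^{2}\right)\right)}{-3 - 6 \left(5 + 3 \cdot 1^{2}\right) + 4 \cdot 11}\right) \left(-138\right) = \left(-133 + \frac{2 \left(-7 - \left(5 + 3 \cdot 1\right)\right)}{-3 - 6 \left(5 + 3 \cdot 1\right) + 44}\right) \left(-138\right) = \left(-133 + \frac{2 \left(-7 - \left(5 + 3\right)\right)}{-3 - 6 \left(5 + 3\right) + 44}\right) \left(-138\right) = \left(-133 + \frac{2 \left(-7 - 8\right)}{-3 - 48 + 44}\right) \left(-138\right) = \left(-133 + 2 \frac{1}{-7} \left(-15\right)\right) \left(-138\right) = \left(-133 + 2 \left(- \frac{1}{7}\right) \left(-15\right)\right) \left(-138\right) = \left(-133 + \frac{30}{7}\right) \left(-138\right) = \left(- \frac{901}{7}\right) \left(-138\right) = \frac{124338}{7}$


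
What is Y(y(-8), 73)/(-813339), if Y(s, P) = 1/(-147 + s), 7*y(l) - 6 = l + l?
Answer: 7/845059221 ≈ 8.2834e-9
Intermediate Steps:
y(l) = 6/7 + 2*l/7 (y(l) = 6/7 + (l + l)/7 = 6/7 + (2*l)/7 = 6/7 + 2*l/7)
Y(y(-8), 73)/(-813339) = 1/((-147 + (6/7 + (2/7)*(-8)))*(-813339)) = -1/813339/(-147 + (6/7 - 16/7)) = -1/813339/(-147 - 10/7) = -1/813339/(-1039/7) = -7/1039*(-1/813339) = 7/845059221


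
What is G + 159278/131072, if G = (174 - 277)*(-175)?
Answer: 1181366039/65536 ≈ 18026.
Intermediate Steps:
G = 18025 (G = -103*(-175) = 18025)
G + 159278/131072 = 18025 + 159278/131072 = 18025 + 159278*(1/131072) = 18025 + 79639/65536 = 1181366039/65536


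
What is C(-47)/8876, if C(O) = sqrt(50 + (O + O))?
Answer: I*sqrt(11)/4438 ≈ 0.00074732*I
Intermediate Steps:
C(O) = sqrt(50 + 2*O)
C(-47)/8876 = sqrt(50 + 2*(-47))/8876 = sqrt(50 - 94)*(1/8876) = sqrt(-44)*(1/8876) = (2*I*sqrt(11))*(1/8876) = I*sqrt(11)/4438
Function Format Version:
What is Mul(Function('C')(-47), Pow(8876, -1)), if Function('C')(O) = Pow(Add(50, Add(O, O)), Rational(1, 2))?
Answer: Mul(Rational(1, 4438), I, Pow(11, Rational(1, 2))) ≈ Mul(0.00074732, I)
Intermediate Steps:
Function('C')(O) = Pow(Add(50, Mul(2, O)), Rational(1, 2))
Mul(Function('C')(-47), Pow(8876, -1)) = Mul(Pow(Add(50, Mul(2, -47)), Rational(1, 2)), Pow(8876, -1)) = Mul(Pow(Add(50, -94), Rational(1, 2)), Rational(1, 8876)) = Mul(Pow(-44, Rational(1, 2)), Rational(1, 8876)) = Mul(Mul(2, I, Pow(11, Rational(1, 2))), Rational(1, 8876)) = Mul(Rational(1, 4438), I, Pow(11, Rational(1, 2)))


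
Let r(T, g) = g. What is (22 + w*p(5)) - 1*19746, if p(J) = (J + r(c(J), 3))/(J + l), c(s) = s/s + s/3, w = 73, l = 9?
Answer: -137776/7 ≈ -19682.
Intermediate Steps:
c(s) = 1 + s/3 (c(s) = 1 + s*(⅓) = 1 + s/3)
p(J) = (3 + J)/(9 + J) (p(J) = (J + 3)/(J + 9) = (3 + J)/(9 + J))
(22 + w*p(5)) - 1*19746 = (22 + 73*((3 + 5)/(9 + 5))) - 1*19746 = (22 + 73*(8/14)) - 19746 = (22 + 73*((1/14)*8)) - 19746 = (22 + 73*(4/7)) - 19746 = (22 + 292/7) - 19746 = 446/7 - 19746 = -137776/7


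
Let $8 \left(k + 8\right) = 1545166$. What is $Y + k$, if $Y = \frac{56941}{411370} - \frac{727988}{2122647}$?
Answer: $\frac{337292819946133979}{1746386592780} \approx 1.9314 \cdot 10^{5}$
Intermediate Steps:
$k = \frac{772551}{4}$ ($k = -8 + \frac{1}{8} \cdot 1545166 = -8 + \frac{772583}{4} = \frac{772551}{4} \approx 1.9314 \cdot 10^{5}$)
$Y = - \frac{178606780733}{873193296390}$ ($Y = 56941 \cdot \frac{1}{411370} - \frac{727988}{2122647} = \frac{56941}{411370} - \frac{727988}{2122647} = - \frac{178606780733}{873193296390} \approx -0.20454$)
$Y + k = - \frac{178606780733}{873193296390} + \frac{772551}{4} = \frac{337292819946133979}{1746386592780}$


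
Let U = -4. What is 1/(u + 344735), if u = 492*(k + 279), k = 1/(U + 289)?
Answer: 95/45790449 ≈ 2.0747e-6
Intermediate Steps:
k = 1/285 (k = 1/(-4 + 289) = 1/285 ≈ 0.0035088)
u = 13040624/95 (u = 492*(1/285 + 279) = 492*(79516/285) = 13040624/95 ≈ 1.3727e+5)
1/(u + 344735) = 1/(13040624/95 + 344735) = 1/(45790449/95) = 95/45790449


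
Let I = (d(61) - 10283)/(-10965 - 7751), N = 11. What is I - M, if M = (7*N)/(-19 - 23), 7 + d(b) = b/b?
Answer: 133805/56148 ≈ 2.3831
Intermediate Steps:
d(b) = -6 (d(b) = -7 + b/b = -7 + 1 = -6)
M = -11/6 (M = (7*11)/(-19 - 23) = 77/(-42) = 77*(-1/42) = -11/6 ≈ -1.8333)
I = 10289/18716 (I = (-6 - 10283)/(-10965 - 7751) = -10289/(-18716) = -10289*(-1/18716) = 10289/18716 ≈ 0.54974)
I - M = 10289/18716 - 1*(-11/6) = 10289/18716 + 11/6 = 133805/56148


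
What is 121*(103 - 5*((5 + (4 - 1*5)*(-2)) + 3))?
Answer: 6413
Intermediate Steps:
121*(103 - 5*((5 + (4 - 1*5)*(-2)) + 3)) = 121*(103 - 5*((5 + (4 - 5)*(-2)) + 3)) = 121*(103 - 5*((5 - 1*(-2)) + 3)) = 121*(103 - 5*((5 + 2) + 3)) = 121*(103 - 5*(7 + 3)) = 121*(103 - 5*10) = 121*(103 - 50) = 121*53 = 6413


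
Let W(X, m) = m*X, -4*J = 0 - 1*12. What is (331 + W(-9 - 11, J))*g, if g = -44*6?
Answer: -71544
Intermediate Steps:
J = 3 (J = -(0 - 1*12)/4 = -(0 - 12)/4 = -¼*(-12) = 3)
W(X, m) = X*m
g = -264
(331 + W(-9 - 11, J))*g = (331 + (-9 - 11)*3)*(-264) = (331 - 20*3)*(-264) = (331 - 60)*(-264) = 271*(-264) = -71544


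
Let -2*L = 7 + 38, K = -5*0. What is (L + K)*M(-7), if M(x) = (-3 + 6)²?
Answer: -405/2 ≈ -202.50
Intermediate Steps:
K = 0
L = -45/2 (L = -(7 + 38)/2 = -½*45 = -45/2 ≈ -22.500)
M(x) = 9 (M(x) = 3² = 9)
(L + K)*M(-7) = (-45/2 + 0)*9 = -45/2*9 = -405/2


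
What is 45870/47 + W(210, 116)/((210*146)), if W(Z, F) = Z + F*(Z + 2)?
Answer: 703769947/720510 ≈ 976.77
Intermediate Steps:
W(Z, F) = Z + F*(2 + Z)
45870/47 + W(210, 116)/((210*146)) = 45870/47 + (210 + 2*116 + 116*210)/((210*146)) = 45870*(1/47) + (210 + 232 + 24360)/30660 = 45870/47 + 24802*(1/30660) = 45870/47 + 12401/15330 = 703769947/720510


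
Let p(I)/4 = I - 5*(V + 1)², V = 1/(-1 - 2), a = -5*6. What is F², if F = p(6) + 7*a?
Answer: 3076516/81 ≈ 37982.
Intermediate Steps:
a = -30
V = -⅓ (V = 1/(-3) = -⅓ ≈ -0.33333)
p(I) = -80/9 + 4*I (p(I) = 4*(I - 5*(-⅓ + 1)²) = 4*(I - 5*(⅔)²) = 4*(I - 5*4/9) = 4*(I - 20/9) = 4*(-20/9 + I) = -80/9 + 4*I)
F = -1754/9 (F = (-80/9 + 4*6) + 7*(-30) = (-80/9 + 24) - 210 = 136/9 - 210 = -1754/9 ≈ -194.89)
F² = (-1754/9)² = 3076516/81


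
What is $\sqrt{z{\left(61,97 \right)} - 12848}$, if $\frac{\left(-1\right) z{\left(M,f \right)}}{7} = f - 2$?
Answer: $i \sqrt{13513} \approx 116.25 i$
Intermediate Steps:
$z{\left(M,f \right)} = 14 - 7 f$ ($z{\left(M,f \right)} = - 7 \left(f - 2\right) = - 7 \left(-2 + f\right) = 14 - 7 f$)
$\sqrt{z{\left(61,97 \right)} - 12848} = \sqrt{\left(14 - 679\right) - 12848} = \sqrt{-665 - 12848} = \sqrt{-13513} = i \sqrt{13513}$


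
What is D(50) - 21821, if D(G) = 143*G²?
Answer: 335679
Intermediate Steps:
D(50) - 21821 = 143*50² - 21821 = 143*2500 - 21821 = 357500 - 21821 = 335679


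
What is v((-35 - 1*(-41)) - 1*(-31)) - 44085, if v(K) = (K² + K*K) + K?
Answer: -41310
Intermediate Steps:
v(K) = K + 2*K² (v(K) = (K² + K²) + K = 2*K² + K = K + 2*K²)
v((-35 - 1*(-41)) - 1*(-31)) - 44085 = ((-35 - 1*(-41)) - 1*(-31))*(1 + 2*((-35 - 1*(-41)) - 1*(-31))) - 44085 = ((-35 + 41) + 31)*(1 + 2*((-35 + 41) + 31)) - 44085 = (6 + 31)*(1 + 2*(6 + 31)) - 44085 = 37*(1 + 2*37) - 44085 = 37*(1 + 74) - 44085 = 37*75 - 44085 = 2775 - 44085 = -41310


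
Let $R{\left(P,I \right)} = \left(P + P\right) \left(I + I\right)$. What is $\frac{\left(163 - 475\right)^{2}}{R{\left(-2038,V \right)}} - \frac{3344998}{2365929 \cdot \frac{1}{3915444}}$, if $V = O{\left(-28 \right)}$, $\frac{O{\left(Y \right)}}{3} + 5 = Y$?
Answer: $- \frac{48935325827486800}{8839899387} \approx -5.5357 \cdot 10^{6}$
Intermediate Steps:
$O{\left(Y \right)} = -15 + 3 Y$
$V = -99$ ($V = -15 + 3 \left(-28\right) = -15 - 84 = -99$)
$R{\left(P,I \right)} = 4 I P$ ($R{\left(P,I \right)} = 2 P 2 I = 4 I P$)
$\frac{\left(163 - 475\right)^{2}}{R{\left(-2038,V \right)}} - \frac{3344998}{2365929 \cdot \frac{1}{3915444}} = \frac{\left(163 - 475\right)^{2}}{4 \left(-99\right) \left(-2038\right)} - \frac{3344998}{2365929 \cdot \frac{1}{3915444}} = \frac{\left(-312\right)^{2}}{807048} - \frac{3344998}{2365929 \cdot \frac{1}{3915444}} = 97344 \cdot \frac{1}{807048} - \frac{3344998}{\frac{788643}{1305148}} = \frac{1352}{11209} - \frac{4365717449704}{788643} = - \frac{48935325827486800}{8839899387}$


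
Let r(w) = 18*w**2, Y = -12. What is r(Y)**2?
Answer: 6718464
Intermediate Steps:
r(Y)**2 = (18*(-12)**2)**2 = (18*144)**2 = 2592**2 = 6718464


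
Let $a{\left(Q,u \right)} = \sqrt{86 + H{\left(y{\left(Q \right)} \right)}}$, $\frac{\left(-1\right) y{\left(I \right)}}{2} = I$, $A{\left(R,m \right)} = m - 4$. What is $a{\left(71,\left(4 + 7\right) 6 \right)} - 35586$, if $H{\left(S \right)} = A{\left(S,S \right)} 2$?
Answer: $-35586 + i \sqrt{206} \approx -35586.0 + 14.353 i$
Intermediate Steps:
$A{\left(R,m \right)} = -4 + m$
$y{\left(I \right)} = - 2 I$
$H{\left(S \right)} = -8 + 2 S$ ($H{\left(S \right)} = \left(-4 + S\right) 2 = -8 + 2 S$)
$a{\left(Q,u \right)} = \sqrt{78 - 4 Q}$ ($a{\left(Q,u \right)} = \sqrt{86 + \left(-8 + 2 \left(- 2 Q\right)\right)} = \sqrt{86 - \left(8 + 4 Q\right)} = \sqrt{78 - 4 Q}$)
$a{\left(71,\left(4 + 7\right) 6 \right)} - 35586 = \sqrt{78 - 284} - 35586 = \sqrt{-206} - 35586 = i \sqrt{206} - 35586 = -35586 + i \sqrt{206}$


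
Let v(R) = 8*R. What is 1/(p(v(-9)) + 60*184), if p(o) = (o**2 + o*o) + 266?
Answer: 1/21674 ≈ 4.6138e-5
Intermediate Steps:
p(o) = 266 + 2*o**2 (p(o) = (o**2 + o**2) + 266 = 2*o**2 + 266 = 266 + 2*o**2)
1/(p(v(-9)) + 60*184) = 1/((266 + 2*(8*(-9))**2) + 60*184) = 1/((266 + 2*(-72)**2) + 11040) = 1/((266 + 2*5184) + 11040) = 1/((266 + 10368) + 11040) = 1/(10634 + 11040) = 1/21674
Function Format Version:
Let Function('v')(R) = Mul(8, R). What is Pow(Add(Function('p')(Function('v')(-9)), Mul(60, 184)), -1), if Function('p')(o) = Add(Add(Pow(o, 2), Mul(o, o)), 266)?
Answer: Rational(1, 21674) ≈ 4.6138e-5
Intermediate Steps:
Function('p')(o) = Add(266, Mul(2, Pow(o, 2))) (Function('p')(o) = Add(Add(Pow(o, 2), Pow(o, 2)), 266) = Add(Mul(2, Pow(o, 2)), 266) = Add(266, Mul(2, Pow(o, 2))))
Pow(Add(Function('p')(Function('v')(-9)), Mul(60, 184)), -1) = Pow(Add(Add(266, Mul(2, Pow(Mul(8, -9), 2))), Mul(60, 184)), -1) = Pow(Add(Add(266, Mul(2, Pow(-72, 2))), 11040), -1) = Pow(Add(Add(266, Mul(2, 5184)), 11040), -1) = Pow(Add(Add(266, 10368), 11040), -1) = Pow(Add(10634, 11040), -1) = Pow(21674, -1) = Rational(1, 21674)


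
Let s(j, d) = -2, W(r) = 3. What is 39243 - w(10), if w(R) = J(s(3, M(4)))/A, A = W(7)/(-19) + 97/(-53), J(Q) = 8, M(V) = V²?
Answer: 39286271/1001 ≈ 39247.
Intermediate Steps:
A = -2002/1007 (A = 3/(-19) + 97/(-53) = 3*(-1/19) + 97*(-1/53) = -3/19 - 97/53 = -2002/1007 ≈ -1.9881)
w(R) = -4028/1001 (w(R) = 8/(-2002/1007) = 8*(-1007/2002) = -4028/1001)
39243 - w(10) = 39243 - 1*(-4028/1001) = 39243 + 4028/1001 = 39286271/1001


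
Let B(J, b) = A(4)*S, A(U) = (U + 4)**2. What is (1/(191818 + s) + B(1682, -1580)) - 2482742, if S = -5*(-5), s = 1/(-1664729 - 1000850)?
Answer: -1268622872386667603/511306032621 ≈ -2.4811e+6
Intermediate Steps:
s = -1/2665579 (s = 1/(-2665579) = -1/2665579 ≈ -3.7515e-7)
A(U) = (4 + U)**2
S = 25
B(J, b) = 1600 (B(J, b) = (4 + 4)**2*25 = 8**2*25 = 64*25 = 1600)
(1/(191818 + s) + B(1682, -1580)) - 2482742 = (1/(191818 - 1/2665579) + 1600) - 2482742 = (1/(511306032621/2665579) + 1600) - 2482742 = (2665579/511306032621 + 1600) - 2482742 = 818089654859179/511306032621 - 2482742 = -1268622872386667603/511306032621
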